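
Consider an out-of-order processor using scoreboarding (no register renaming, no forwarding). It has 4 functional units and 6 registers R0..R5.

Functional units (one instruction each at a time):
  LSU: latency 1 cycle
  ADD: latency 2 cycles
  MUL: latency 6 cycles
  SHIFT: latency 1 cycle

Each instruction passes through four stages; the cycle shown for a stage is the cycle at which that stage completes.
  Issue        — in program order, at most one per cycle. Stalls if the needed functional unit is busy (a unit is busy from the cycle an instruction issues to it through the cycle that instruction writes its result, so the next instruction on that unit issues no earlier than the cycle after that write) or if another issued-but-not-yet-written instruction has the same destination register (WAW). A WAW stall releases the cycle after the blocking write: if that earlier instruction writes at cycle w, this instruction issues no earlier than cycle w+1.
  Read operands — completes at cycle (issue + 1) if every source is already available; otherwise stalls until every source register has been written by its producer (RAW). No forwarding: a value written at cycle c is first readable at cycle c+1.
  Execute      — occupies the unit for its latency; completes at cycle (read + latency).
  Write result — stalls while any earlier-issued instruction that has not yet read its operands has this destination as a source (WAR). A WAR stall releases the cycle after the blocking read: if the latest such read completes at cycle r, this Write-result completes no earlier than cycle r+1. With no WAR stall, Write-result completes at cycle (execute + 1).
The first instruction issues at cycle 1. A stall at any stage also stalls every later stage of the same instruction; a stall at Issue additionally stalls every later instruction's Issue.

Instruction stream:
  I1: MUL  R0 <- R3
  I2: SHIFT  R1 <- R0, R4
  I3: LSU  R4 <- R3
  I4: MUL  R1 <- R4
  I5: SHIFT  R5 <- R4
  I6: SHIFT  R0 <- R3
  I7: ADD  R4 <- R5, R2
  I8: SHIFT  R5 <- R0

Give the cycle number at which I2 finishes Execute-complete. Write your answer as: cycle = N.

[1] issue I1 (MUL)
[2] I1 read-ops; issue I2 (SHIFT)
[3] issue I3 (LSU)
[4] I3 read-ops
[5] I3 finished on LSU
[8] I1 finished on MUL
[9] I1→R0
[10] I2 read-ops
[11] I2 finished on SHIFT; I3→R4
[12] I2→R1
[13] issue I4 (MUL)
[14] I4 read-ops; issue I5 (SHIFT)
[15] I5 read-ops
[16] I5 finished on SHIFT
[17] I5→R5
[18] issue I6 (SHIFT)
[19] I6 read-ops; issue I7 (ADD)
[20] I4 finished on MUL; I6 finished on SHIFT; I7 read-ops
[21] I4→R1; I6→R0
[22] I7 finished on ADD; issue I8 (SHIFT)
[23] I7→R4; I8 read-ops
[24] I8 finished on SHIFT
[25] I8→R5

cycle = 11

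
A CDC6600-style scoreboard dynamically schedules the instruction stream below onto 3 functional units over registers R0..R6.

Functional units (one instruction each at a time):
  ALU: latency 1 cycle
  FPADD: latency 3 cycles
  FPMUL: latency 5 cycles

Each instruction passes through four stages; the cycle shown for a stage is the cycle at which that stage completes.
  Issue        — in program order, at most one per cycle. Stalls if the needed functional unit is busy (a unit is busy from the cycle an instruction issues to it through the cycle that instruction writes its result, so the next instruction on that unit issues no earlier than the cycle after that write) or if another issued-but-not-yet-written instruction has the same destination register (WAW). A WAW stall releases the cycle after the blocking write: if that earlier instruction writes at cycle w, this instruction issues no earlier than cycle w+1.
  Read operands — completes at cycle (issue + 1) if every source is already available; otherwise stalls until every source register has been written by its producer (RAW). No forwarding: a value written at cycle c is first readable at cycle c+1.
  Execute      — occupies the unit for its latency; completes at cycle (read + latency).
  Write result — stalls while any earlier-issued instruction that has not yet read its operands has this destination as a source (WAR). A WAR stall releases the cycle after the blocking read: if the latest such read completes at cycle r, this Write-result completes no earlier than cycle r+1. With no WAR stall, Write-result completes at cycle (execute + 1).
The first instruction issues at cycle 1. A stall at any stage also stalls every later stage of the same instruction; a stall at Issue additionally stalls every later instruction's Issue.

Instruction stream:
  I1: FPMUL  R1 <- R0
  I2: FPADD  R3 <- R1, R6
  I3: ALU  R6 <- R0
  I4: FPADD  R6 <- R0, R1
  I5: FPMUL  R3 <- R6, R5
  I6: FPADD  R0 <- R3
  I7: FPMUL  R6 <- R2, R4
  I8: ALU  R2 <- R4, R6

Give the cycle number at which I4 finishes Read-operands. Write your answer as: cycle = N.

cycle = 15

[1] I1→FPMUL
[2] I1 RO; I2→FPADD
[3] I3→ALU
[4] I3 RO
[5] I3 EX
[7] I1 EX
[8] I1 WR R1
[9] I2 RO
[10] I3 WR R6
[12] I2 EX
[13] I2 WR R3
[14] I4→FPADD
[15] I4 RO; I5→FPMUL
[18] I4 EX
[19] I4 WR R6
[20] I5 RO; I6→FPADD
[25] I5 EX
[26] I5 WR R3
[27] I6 RO; I7→FPMUL
[28] I7 RO; I8→ALU
[30] I6 EX
[31] I6 WR R0
[33] I7 EX
[34] I7 WR R6
[35] I8 RO
[36] I8 EX
[37] I8 WR R2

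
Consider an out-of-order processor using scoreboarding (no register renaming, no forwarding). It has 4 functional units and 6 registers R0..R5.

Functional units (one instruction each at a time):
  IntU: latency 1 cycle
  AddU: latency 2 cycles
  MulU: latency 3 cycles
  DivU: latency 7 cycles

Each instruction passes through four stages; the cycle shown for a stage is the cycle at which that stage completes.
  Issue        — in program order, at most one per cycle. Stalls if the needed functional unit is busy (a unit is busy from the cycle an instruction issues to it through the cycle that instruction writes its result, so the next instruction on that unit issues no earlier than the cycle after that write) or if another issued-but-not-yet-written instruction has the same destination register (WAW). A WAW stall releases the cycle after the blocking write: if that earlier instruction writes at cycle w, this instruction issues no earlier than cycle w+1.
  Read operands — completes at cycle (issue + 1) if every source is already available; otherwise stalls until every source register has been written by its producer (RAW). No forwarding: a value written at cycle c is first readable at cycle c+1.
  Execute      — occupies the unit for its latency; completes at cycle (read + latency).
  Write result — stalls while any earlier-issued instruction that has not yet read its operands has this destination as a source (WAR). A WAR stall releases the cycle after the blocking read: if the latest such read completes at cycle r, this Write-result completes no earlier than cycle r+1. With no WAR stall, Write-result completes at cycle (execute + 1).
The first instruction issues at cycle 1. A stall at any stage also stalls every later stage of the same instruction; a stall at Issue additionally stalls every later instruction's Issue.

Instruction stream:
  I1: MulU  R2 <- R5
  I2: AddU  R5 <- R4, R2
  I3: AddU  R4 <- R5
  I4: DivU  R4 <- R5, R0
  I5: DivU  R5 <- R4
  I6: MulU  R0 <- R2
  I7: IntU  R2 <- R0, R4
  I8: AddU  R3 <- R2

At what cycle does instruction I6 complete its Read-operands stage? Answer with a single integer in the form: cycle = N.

cycle = 28

cycle 1: I1 issues→MulU
cycle 2: I1 reads · I2 issues→AddU
cycle 5: I1 exec-done
cycle 6: I1 writes R2
cycle 7: I2 reads
cycle 9: I2 exec-done
cycle 10: I2 writes R5
cycle 11: I3 issues→AddU
cycle 12: I3 reads
cycle 14: I3 exec-done
cycle 15: I3 writes R4
cycle 16: I4 issues→DivU
cycle 17: I4 reads
cycle 24: I4 exec-done
cycle 25: I4 writes R4
cycle 26: I5 issues→DivU
cycle 27: I5 reads · I6 issues→MulU
cycle 28: I6 reads · I7 issues→IntU
cycle 29: I8 issues→AddU
cycle 31: I6 exec-done
cycle 32: I6 writes R0
cycle 33: I7 reads
cycle 34: I5 exec-done · I7 exec-done
cycle 35: I5 writes R5 · I7 writes R2
cycle 36: I8 reads
cycle 38: I8 exec-done
cycle 39: I8 writes R3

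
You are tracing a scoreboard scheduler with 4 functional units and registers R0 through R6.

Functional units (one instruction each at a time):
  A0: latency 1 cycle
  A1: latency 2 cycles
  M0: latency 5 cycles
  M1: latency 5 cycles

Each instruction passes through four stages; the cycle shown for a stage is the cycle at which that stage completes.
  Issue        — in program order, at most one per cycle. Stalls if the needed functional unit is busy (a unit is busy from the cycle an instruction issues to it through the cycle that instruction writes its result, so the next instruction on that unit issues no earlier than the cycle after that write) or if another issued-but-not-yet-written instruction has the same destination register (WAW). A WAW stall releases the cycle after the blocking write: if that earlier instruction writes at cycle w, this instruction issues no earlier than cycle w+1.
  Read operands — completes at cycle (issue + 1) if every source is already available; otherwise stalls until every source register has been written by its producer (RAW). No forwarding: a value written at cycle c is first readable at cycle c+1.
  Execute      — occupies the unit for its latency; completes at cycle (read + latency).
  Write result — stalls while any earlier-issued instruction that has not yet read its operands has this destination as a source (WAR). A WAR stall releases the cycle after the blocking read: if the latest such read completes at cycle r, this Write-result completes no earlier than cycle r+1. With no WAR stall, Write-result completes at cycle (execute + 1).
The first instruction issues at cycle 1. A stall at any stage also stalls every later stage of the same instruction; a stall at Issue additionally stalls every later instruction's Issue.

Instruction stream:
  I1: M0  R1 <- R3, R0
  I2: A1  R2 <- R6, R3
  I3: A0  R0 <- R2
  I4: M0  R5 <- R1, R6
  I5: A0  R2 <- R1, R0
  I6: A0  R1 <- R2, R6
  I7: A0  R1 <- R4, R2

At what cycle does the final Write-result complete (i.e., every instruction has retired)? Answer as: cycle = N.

  I1 | 1 | 2 | 7 | 8
  I2 | 2 | 3 | 5 | 6
  I3 | 3 | 7 | 8 | 9   RAW R2: wait I2 write@6
  I4 | 9 | 10 | 15 | 16   struct: M0 busy until I1 writes@8
  I5 | 10 | 11 | 12 | 13
  I6 | 14 | 15 | 16 | 17   struct: A0 busy until I5 writes@13
  I7 | 18 | 19 | 20 | 21   struct: A0 busy until I6 writes@17

cycle = 21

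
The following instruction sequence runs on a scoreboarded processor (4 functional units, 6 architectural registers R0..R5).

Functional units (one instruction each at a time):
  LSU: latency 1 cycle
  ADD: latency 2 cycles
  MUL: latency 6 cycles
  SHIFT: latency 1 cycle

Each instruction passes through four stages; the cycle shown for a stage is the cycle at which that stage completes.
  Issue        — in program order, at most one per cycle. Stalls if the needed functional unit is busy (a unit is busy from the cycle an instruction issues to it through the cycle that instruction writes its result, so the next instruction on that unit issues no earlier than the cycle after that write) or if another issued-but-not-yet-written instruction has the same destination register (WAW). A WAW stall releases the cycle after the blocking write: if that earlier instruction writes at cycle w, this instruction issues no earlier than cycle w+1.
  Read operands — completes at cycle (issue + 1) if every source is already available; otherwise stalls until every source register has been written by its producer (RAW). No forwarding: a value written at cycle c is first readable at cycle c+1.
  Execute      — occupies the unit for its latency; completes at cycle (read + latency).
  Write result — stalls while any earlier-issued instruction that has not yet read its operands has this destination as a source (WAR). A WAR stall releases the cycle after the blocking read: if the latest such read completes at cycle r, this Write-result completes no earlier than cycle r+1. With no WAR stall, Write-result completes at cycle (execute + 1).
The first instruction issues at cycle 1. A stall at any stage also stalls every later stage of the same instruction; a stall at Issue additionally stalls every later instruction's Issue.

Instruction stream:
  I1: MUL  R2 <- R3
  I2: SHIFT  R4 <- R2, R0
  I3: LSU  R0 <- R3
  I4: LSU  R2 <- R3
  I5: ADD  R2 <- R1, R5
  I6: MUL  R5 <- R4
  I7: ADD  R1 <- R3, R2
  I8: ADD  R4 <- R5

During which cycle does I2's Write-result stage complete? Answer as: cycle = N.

cycle = 12

[1] I1 issues→MUL
[2] I1 reads; I2 issues→SHIFT
[3] I3 issues→LSU
[4] I3 reads
[5] I3 exec-done
[8] I1 exec-done
[9] I1 writes R2
[10] I2 reads
[11] I2 exec-done; I3 writes R0
[12] I2 writes R4; I4 issues→LSU
[13] I4 reads
[14] I4 exec-done
[15] I4 writes R2
[16] I5 issues→ADD
[17] I5 reads; I6 issues→MUL
[18] I6 reads
[19] I5 exec-done
[20] I5 writes R2
[21] I7 issues→ADD
[22] I7 reads
[24] I6 exec-done; I7 exec-done
[25] I6 writes R5; I7 writes R1
[26] I8 issues→ADD
[27] I8 reads
[29] I8 exec-done
[30] I8 writes R4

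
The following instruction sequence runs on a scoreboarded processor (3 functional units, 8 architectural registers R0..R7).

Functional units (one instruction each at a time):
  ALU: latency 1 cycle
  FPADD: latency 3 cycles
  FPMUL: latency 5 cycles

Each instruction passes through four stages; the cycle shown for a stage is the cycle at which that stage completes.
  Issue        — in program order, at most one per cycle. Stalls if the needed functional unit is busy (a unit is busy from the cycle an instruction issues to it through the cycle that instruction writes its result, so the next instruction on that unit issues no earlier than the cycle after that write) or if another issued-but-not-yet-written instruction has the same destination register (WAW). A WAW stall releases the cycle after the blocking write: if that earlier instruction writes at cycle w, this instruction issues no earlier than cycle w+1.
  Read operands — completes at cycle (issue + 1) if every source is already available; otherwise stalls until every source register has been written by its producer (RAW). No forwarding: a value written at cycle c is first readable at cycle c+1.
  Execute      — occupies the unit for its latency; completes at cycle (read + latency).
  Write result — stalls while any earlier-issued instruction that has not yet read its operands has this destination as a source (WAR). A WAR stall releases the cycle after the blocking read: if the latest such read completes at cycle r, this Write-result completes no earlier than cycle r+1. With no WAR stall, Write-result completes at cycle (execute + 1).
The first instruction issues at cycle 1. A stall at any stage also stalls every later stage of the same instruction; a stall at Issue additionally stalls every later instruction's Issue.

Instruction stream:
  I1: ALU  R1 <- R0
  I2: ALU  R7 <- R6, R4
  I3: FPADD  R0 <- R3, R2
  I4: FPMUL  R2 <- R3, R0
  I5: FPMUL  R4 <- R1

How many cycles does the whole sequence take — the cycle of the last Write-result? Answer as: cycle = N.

cycle 1: I1 issues→ALU
cycle 2: I1 reads
cycle 3: I1 exec-done
cycle 4: I1 writes R1
cycle 5: I2 issues→ALU
cycle 6: I2 reads | I3 issues→FPADD
cycle 7: I2 exec-done | I3 reads | I4 issues→FPMUL
cycle 8: I2 writes R7
cycle 10: I3 exec-done
cycle 11: I3 writes R0
cycle 12: I4 reads
cycle 17: I4 exec-done
cycle 18: I4 writes R2
cycle 19: I5 issues→FPMUL
cycle 20: I5 reads
cycle 25: I5 exec-done
cycle 26: I5 writes R4

cycle = 26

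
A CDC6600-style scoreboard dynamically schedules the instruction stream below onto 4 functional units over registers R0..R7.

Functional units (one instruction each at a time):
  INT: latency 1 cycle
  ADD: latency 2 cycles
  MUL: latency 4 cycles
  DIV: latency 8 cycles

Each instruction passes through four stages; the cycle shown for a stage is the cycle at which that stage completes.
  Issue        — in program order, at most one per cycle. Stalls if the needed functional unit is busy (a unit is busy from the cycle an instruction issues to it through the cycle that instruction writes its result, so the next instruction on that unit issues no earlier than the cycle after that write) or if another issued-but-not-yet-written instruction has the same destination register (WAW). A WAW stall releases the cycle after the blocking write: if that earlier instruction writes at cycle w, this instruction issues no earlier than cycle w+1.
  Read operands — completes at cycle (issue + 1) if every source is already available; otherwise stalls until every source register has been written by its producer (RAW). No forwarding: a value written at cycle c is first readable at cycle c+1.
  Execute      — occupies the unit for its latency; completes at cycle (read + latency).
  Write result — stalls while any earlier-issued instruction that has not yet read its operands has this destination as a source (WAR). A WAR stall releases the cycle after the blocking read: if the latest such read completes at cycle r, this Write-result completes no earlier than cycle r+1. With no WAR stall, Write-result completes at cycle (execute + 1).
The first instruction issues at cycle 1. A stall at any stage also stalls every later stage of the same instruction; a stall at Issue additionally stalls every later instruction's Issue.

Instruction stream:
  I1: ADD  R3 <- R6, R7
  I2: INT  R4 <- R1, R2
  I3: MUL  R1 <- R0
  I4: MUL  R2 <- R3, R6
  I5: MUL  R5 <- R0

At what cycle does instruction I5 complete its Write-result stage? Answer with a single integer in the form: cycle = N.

cycle = 23

[I1] 1/2/4/5
[I2] 2/3/4/5
[I3] 3/4/8/9
[I4] 10/11/15/16  (struct: MUL busy until I3 writes@9)
[I5] 17/18/22/23  (struct: MUL busy until I4 writes@16)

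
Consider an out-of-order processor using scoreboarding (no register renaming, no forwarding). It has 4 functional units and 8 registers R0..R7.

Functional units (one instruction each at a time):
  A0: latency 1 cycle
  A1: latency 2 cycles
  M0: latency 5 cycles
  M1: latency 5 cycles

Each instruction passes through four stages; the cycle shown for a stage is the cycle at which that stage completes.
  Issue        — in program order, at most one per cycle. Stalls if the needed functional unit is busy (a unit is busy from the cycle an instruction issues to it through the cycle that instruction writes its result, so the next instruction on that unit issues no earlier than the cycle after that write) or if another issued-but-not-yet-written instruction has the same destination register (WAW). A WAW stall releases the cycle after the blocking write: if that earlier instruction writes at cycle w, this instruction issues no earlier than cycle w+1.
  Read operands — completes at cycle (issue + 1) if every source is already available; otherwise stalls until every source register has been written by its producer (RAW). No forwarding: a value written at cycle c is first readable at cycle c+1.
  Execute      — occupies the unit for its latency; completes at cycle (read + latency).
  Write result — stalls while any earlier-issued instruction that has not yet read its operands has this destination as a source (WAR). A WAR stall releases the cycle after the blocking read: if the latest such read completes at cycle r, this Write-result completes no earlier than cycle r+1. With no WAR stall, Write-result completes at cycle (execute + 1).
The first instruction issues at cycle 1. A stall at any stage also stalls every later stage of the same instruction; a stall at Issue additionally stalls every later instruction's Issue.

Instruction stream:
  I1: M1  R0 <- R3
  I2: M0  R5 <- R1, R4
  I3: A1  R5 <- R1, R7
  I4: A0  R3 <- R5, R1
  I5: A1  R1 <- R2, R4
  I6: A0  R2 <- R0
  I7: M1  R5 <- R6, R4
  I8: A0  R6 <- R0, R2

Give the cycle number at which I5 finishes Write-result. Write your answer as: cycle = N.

t=1  issue I1 (M1)
t=2  I1 read-ops | issue I2 (M0)
t=3  I2 read-ops
t=7  I1 finished on M1
t=8  I1→R0 | I2 finished on M0
t=9  I2→R5
t=10  issue I3 (A1)
t=11  I3 read-ops | issue I4 (A0)
t=13  I3 finished on A1
t=14  I3→R5
t=15  I4 read-ops | issue I5 (A1)
t=16  I4 finished on A0 | I5 read-ops
t=17  I4→R3
t=18  I5 finished on A1 | issue I6 (A0)
t=19  I5→R1 | I6 read-ops | issue I7 (M1)
t=20  I6 finished on A0 | I7 read-ops
t=21  I6→R2
t=22  issue I8 (A0)
t=23  I8 read-ops
t=24  I8 finished on A0
t=25  I7 finished on M1 | I8→R6
t=26  I7→R5

cycle = 19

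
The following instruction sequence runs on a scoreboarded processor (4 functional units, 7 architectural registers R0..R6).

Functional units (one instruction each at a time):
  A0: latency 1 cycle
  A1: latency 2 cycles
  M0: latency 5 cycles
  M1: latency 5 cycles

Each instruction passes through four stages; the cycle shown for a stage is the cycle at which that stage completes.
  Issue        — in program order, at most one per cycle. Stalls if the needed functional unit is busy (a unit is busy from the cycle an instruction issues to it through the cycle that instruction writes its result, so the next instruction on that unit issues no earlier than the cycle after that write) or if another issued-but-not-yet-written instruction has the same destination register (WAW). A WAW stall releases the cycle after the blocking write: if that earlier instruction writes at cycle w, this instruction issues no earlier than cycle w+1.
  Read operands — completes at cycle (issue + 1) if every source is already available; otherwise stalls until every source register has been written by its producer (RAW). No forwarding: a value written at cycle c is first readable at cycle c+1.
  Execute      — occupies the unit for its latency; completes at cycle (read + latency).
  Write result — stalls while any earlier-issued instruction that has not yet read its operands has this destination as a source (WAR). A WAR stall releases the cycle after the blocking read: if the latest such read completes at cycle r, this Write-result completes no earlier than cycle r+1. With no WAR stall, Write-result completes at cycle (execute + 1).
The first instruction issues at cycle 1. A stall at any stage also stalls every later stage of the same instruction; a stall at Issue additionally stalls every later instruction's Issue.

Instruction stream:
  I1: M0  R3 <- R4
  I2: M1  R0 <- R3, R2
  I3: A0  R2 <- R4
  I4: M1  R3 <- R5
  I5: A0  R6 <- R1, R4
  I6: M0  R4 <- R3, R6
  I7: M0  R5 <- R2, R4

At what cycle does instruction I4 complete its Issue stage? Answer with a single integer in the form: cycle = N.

t=1  I1→M0
t=2  I1 RO, I2→M1
t=3  I3→A0
t=4  I3 RO
t=5  I3 EX
t=7  I1 EX
t=8  I1 WR R3
t=9  I2 RO
t=10  I3 WR R2
t=14  I2 EX
t=15  I2 WR R0
t=16  I4→M1
t=17  I4 RO, I5→A0
t=18  I5 RO, I6→M0
t=19  I5 EX
t=20  I5 WR R6
t=22  I4 EX
t=23  I4 WR R3
t=24  I6 RO
t=29  I6 EX
t=30  I6 WR R4
t=31  I7→M0
t=32  I7 RO
t=37  I7 EX
t=38  I7 WR R5

cycle = 16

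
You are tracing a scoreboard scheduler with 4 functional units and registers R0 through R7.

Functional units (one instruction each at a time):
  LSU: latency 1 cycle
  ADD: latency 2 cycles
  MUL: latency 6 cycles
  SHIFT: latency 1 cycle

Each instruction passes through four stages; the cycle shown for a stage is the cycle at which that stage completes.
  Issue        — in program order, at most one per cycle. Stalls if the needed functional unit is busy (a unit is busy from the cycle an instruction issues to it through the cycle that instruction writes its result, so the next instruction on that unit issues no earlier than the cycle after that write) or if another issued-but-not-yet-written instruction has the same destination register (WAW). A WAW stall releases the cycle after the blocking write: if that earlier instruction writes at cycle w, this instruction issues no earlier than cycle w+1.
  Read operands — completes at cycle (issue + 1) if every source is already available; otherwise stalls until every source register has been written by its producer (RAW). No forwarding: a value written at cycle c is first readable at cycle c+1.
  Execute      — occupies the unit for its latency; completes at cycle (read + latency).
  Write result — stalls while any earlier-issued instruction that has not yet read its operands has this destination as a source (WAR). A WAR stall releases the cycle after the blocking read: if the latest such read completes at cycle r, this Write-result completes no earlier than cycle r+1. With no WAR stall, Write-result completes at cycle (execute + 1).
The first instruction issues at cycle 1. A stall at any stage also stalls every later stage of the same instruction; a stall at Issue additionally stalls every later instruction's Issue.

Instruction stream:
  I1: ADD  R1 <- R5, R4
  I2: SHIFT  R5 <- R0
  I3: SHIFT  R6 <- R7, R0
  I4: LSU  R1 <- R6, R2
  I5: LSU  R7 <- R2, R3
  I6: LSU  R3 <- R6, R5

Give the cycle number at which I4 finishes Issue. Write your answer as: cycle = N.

[1] I1 issues→ADD
[2] I1 reads, I2 issues→SHIFT
[3] I2 reads
[4] I1 exec-done, I2 exec-done
[5] I1 writes R1, I2 writes R5
[6] I3 issues→SHIFT
[7] I3 reads, I4 issues→LSU
[8] I3 exec-done
[9] I3 writes R6
[10] I4 reads
[11] I4 exec-done
[12] I4 writes R1
[13] I5 issues→LSU
[14] I5 reads
[15] I5 exec-done
[16] I5 writes R7
[17] I6 issues→LSU
[18] I6 reads
[19] I6 exec-done
[20] I6 writes R3

cycle = 7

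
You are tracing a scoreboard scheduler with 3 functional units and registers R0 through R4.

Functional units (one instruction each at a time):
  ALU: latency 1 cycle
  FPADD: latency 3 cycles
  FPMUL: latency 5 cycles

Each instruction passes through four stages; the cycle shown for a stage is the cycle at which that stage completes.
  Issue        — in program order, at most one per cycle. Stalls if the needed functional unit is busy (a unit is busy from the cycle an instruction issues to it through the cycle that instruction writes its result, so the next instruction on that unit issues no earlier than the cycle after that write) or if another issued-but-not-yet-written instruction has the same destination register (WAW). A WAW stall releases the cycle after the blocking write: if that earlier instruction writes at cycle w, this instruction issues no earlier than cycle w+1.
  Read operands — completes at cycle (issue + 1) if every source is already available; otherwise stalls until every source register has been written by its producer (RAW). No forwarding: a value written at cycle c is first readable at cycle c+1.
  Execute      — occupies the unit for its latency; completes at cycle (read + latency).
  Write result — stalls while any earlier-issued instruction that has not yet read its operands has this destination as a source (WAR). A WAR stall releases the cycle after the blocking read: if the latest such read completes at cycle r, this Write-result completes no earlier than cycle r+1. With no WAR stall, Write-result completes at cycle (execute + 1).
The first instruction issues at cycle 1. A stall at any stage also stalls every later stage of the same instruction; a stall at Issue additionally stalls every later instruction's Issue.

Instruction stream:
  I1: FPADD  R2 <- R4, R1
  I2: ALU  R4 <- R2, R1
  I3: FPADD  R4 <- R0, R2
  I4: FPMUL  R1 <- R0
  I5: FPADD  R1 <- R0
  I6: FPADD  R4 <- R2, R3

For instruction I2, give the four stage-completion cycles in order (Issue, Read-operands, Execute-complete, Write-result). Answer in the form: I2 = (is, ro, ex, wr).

I2 = (2, 7, 8, 9)

t=1  I1→FPADD
t=2  I1 RO · I2→ALU
t=5  I1 EX
t=6  I1 WR R2
t=7  I2 RO
t=8  I2 EX
t=9  I2 WR R4
t=10  I3→FPADD
t=11  I3 RO · I4→FPMUL
t=12  I4 RO
t=14  I3 EX
t=15  I3 WR R4
t=17  I4 EX
t=18  I4 WR R1
t=19  I5→FPADD
t=20  I5 RO
t=23  I5 EX
t=24  I5 WR R1
t=25  I6→FPADD
t=26  I6 RO
t=29  I6 EX
t=30  I6 WR R4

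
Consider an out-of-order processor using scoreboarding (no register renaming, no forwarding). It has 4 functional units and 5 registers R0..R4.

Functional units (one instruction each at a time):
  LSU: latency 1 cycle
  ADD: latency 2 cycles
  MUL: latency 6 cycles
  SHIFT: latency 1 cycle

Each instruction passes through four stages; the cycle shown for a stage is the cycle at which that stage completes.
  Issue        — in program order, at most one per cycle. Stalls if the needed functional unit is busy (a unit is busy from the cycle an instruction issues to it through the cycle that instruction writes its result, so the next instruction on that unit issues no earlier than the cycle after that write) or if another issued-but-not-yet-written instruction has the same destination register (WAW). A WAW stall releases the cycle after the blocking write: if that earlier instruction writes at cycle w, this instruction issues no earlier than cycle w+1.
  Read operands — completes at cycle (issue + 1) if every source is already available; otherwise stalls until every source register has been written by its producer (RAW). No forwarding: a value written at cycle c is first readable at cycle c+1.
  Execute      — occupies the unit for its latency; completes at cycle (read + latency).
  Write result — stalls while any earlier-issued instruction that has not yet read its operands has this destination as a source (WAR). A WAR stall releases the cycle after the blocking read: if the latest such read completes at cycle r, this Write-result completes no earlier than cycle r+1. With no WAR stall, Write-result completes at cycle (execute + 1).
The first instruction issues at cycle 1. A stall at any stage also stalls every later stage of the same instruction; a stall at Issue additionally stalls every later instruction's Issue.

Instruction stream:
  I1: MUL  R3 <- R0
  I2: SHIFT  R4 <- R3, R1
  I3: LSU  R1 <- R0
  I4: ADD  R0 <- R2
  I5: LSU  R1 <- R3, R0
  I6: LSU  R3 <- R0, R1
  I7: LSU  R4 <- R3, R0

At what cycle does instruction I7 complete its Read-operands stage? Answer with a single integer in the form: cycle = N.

cycle = 21

t=1  I1→MUL
t=2  I1 RO | I2→SHIFT
t=3  I3→LSU
t=4  I3 RO | I4→ADD
t=5  I3 EX | I4 RO
t=7  I4 EX
t=8  I1 EX | I4 WR R0
t=9  I1 WR R3
t=10  I2 RO
t=11  I2 EX | I3 WR R1
t=12  I2 WR R4 | I5→LSU
t=13  I5 RO
t=14  I5 EX
t=15  I5 WR R1
t=16  I6→LSU
t=17  I6 RO
t=18  I6 EX
t=19  I6 WR R3
t=20  I7→LSU
t=21  I7 RO
t=22  I7 EX
t=23  I7 WR R4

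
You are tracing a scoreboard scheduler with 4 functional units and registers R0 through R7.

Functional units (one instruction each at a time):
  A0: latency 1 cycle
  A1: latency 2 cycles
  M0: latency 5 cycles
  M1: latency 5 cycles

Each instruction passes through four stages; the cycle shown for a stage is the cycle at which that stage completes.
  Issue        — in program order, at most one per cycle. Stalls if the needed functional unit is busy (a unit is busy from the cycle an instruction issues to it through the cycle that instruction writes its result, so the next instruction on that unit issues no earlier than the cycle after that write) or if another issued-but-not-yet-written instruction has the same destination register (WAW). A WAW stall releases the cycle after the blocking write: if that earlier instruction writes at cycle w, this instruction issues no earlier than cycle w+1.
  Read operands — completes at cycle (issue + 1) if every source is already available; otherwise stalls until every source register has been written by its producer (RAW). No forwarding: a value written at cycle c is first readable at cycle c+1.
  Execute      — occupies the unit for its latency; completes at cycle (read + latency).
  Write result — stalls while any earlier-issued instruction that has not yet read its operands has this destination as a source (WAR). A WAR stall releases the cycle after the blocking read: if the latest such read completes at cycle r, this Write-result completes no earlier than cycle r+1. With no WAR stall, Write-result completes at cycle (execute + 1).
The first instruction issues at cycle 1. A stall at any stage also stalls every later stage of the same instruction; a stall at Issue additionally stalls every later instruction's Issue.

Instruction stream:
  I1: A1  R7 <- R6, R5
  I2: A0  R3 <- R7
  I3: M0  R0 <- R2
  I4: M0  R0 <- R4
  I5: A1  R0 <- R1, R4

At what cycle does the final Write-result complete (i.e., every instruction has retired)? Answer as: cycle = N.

1) issue 1, read 2, done 4, write 5
2) issue 2, read 6, done 7, write 8  <RAW R7: wait I1 write@5>
3) issue 3, read 4, done 9, write 10
4) issue 11, read 12, done 17, write 18  <struct: M0 busy until I3 writes@10>
5) issue 19, read 20, done 22, write 23  <WAW R0: wait I4 write@18>

cycle = 23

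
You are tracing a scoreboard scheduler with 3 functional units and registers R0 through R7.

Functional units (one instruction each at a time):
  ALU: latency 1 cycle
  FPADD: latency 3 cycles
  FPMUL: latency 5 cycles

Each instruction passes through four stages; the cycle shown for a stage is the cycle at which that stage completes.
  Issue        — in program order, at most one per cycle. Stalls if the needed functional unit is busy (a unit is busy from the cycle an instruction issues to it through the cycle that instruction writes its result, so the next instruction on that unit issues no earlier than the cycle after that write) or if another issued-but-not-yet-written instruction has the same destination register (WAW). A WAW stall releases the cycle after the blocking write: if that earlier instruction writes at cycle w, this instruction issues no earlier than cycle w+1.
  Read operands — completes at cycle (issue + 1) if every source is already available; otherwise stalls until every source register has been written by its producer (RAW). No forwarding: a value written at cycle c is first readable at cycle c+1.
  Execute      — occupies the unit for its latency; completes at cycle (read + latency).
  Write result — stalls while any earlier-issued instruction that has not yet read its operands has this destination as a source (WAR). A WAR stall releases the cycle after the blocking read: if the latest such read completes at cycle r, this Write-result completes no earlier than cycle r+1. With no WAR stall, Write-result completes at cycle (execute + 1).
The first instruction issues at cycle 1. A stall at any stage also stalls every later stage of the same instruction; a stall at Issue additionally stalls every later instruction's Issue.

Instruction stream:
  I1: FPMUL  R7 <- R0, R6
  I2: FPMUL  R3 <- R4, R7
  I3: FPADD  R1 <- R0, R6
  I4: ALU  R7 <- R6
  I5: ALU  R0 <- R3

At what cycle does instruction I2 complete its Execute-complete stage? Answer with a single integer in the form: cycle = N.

c1: I1 issues→FPMUL
c2: I1 reads
c7: I1 exec-done
c8: I1 writes R7
c9: I2 issues→FPMUL
c10: I2 reads; I3 issues→FPADD
c11: I3 reads; I4 issues→ALU
c12: I4 reads
c13: I4 exec-done
c14: I3 exec-done; I4 writes R7
c15: I2 exec-done; I3 writes R1; I5 issues→ALU
c16: I2 writes R3
c17: I5 reads
c18: I5 exec-done
c19: I5 writes R0

cycle = 15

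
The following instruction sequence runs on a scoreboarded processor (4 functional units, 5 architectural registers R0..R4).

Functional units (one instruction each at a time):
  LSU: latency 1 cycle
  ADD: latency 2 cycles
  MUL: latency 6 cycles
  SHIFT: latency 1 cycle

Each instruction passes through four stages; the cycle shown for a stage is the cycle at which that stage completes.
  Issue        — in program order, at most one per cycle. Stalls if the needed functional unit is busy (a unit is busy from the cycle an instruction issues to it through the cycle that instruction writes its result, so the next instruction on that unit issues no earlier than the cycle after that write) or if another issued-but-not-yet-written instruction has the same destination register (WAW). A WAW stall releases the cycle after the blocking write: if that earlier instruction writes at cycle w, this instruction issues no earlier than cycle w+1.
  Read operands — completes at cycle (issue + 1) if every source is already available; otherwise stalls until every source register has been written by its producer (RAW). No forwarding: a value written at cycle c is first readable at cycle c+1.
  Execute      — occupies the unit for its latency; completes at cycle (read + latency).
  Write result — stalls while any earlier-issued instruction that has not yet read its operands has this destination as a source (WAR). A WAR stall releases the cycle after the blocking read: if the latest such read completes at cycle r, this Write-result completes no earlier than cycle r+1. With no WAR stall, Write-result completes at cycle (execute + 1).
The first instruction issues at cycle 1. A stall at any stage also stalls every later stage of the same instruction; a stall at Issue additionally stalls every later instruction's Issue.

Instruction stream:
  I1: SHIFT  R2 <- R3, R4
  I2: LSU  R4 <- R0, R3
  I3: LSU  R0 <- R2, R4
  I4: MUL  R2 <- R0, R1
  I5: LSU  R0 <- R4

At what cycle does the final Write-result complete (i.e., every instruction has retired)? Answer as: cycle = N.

I1  is:1  ro:2  ex:3  wr:4
I2  is:2  ro:3  ex:4  wr:5
I3  is:6  ro:7  ex:8  wr:9  — struct: LSU busy until I2 writes@5
I4  is:7  ro:10  ex:16  wr:17  — RAW R0: wait I3 write@9
I5  is:10  ro:11  ex:12  wr:13  — struct: LSU busy until I3 writes@9

cycle = 17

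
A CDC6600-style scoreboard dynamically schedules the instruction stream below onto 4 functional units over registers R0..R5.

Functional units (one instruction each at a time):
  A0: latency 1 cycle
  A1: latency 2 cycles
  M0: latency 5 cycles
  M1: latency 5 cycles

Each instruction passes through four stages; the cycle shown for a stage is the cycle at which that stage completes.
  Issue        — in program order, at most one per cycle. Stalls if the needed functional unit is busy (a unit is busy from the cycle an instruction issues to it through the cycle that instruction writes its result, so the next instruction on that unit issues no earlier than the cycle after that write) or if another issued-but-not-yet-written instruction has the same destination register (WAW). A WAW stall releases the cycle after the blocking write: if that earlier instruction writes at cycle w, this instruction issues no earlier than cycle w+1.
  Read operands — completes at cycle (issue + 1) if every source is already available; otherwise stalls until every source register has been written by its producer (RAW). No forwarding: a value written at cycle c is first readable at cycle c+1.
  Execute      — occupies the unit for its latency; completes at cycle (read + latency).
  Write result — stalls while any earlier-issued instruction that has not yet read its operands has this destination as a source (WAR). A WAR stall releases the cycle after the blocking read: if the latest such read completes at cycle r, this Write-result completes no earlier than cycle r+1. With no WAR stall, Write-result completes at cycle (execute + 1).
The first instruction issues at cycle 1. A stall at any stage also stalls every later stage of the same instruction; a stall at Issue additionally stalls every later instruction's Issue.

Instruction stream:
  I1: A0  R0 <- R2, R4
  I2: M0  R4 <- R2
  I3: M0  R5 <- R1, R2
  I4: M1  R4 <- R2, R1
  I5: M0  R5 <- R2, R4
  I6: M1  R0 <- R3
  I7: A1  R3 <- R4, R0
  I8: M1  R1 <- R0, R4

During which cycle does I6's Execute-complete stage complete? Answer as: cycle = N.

cycle = 25

I1: IS=1 RO=2 EX=3 WR=4
I2: IS=2 RO=3 EX=8 WR=9
I3: IS=10 RO=11 EX=16 WR=17  [struct: M0 busy until I2 writes@9]
I4: IS=11 RO=12 EX=17 WR=18
I5: IS=18 RO=19 EX=24 WR=25  [struct: M0 busy until I3 writes@17]
I6: IS=19 RO=20 EX=25 WR=26
I7: IS=20 RO=27 EX=29 WR=30  [RAW R0: wait I6 write@26]
I8: IS=27 RO=28 EX=33 WR=34  [struct: M1 busy until I6 writes@26]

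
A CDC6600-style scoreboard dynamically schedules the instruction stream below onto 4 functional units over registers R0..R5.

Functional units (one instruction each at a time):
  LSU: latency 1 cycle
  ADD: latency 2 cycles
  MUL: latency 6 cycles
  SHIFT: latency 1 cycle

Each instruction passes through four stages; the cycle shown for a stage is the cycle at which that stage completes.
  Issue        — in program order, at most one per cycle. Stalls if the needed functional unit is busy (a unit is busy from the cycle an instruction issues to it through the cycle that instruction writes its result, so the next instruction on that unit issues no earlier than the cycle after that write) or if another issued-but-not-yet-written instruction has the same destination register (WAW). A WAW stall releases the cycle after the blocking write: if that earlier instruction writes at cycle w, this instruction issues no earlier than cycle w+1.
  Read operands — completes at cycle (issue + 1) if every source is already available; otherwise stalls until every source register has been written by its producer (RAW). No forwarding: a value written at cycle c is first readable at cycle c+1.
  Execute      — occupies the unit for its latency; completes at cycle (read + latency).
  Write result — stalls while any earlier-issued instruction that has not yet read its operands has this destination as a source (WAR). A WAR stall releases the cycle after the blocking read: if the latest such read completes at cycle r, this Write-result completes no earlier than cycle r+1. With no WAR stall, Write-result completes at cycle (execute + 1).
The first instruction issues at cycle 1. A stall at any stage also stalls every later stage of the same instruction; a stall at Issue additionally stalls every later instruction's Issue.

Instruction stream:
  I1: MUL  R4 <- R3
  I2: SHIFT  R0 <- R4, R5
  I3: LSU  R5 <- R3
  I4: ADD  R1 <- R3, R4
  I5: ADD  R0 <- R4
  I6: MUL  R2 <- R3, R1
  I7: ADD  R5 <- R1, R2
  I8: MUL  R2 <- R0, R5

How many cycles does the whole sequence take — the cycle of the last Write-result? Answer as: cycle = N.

cycle = 35

t=1  I1 issues→MUL
t=2  I1 reads; I2 issues→SHIFT
t=3  I3 issues→LSU
t=4  I3 reads; I4 issues→ADD
t=5  I3 exec-done
t=8  I1 exec-done
t=9  I1 writes R4
t=10  I2 reads; I4 reads
t=11  I2 exec-done; I3 writes R5
t=12  I2 writes R0; I4 exec-done
t=13  I4 writes R1
t=14  I5 issues→ADD
t=15  I5 reads; I6 issues→MUL
t=16  I6 reads
t=17  I5 exec-done
t=18  I5 writes R0
t=19  I7 issues→ADD
t=22  I6 exec-done
t=23  I6 writes R2
t=24  I7 reads; I8 issues→MUL
t=26  I7 exec-done
t=27  I7 writes R5
t=28  I8 reads
t=34  I8 exec-done
t=35  I8 writes R2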